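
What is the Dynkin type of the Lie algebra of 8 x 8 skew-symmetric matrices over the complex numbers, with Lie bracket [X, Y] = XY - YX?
This is so(8) with 8 even, which has dimension 8(8-1)/2 = 28 and rank 8/2 = 4. In the classification of classical Lie algebras, the orthogonal algebra so(2n) in an even number of variables has type D_n; here n = 4, so the Dynkin diagram is a chain of 2 nodes with a fork of two nodes at one end (D_4). Hence the type is D_4.

D4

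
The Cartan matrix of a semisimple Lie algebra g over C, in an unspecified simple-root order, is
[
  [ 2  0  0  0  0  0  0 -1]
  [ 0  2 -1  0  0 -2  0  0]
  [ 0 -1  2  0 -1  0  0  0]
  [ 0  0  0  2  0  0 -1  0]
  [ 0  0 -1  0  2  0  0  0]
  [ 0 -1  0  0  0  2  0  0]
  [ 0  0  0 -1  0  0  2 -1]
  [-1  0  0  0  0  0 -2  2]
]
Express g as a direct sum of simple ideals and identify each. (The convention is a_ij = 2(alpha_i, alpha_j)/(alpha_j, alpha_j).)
The diagram associated to this matrix has two connected components: the simple roots {alpha_2, alpha_3, alpha_5, alpha_6} form a chain of 4 nodes with a double edge at one end; the terminal node there is the unique short simple root (B_4), and {alpha_1, alpha_4, alpha_7, alpha_8} form a chain of 4 nodes with a double edge between the middle two (F_4). A semisimple Lie algebra decomposes uniquely as the direct sum of simple ideals, one per connected component of its Dynkin diagram, so g ≅ B_4 ⊕ F_4 (dimension 36 + 52 = 88).

B4 + F4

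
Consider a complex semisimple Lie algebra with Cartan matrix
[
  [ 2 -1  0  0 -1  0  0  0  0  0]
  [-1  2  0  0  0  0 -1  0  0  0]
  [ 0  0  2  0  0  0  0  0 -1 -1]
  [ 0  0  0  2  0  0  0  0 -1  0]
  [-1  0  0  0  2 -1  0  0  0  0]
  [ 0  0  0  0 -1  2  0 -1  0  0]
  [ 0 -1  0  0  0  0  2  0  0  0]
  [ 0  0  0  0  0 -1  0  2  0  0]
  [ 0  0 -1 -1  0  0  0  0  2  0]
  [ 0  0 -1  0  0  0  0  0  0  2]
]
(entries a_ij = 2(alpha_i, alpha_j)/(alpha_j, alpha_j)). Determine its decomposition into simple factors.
A_4 (sl(5)) + A_6 (sl(7))

The diagram associated to this matrix has two connected components: the simple roots {alpha_3, alpha_4, alpha_9, alpha_10} form a chain of 4 nodes with single edges (A_4), and {alpha_1, alpha_2, alpha_5, alpha_6, alpha_7, alpha_8} form a chain of 6 nodes with single edges (A_6). A semisimple Lie algebra decomposes uniquely as the direct sum of simple ideals, one per connected component of its Dynkin diagram, so g ≅ A_4 ⊕ A_6 (dimension 24 + 48 = 72).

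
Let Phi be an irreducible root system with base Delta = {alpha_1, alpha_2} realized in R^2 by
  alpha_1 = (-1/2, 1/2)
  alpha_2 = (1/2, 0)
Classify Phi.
B_2

Compute the Cartan integers a_ij = 2(alpha_i, alpha_j)/(alpha_j, alpha_j); the resulting 2x2 Cartan matrix is
[[2, -2], [-1, 2]].
The roots have two lengths (squared-length ratio 2:1); the short ones are alpha_{2}. The associated Dynkin diagram is a chain of 2 nodes with a double edge at one end; the terminal node there is the unique short simple root (B_2), so the type is B_2 (the algebra so(5)).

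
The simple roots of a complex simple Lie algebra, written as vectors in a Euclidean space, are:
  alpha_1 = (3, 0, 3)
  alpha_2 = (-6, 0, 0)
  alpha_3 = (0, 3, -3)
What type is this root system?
Compute the Cartan integers a_ij = 2(alpha_i, alpha_j)/(alpha_j, alpha_j); the resulting 3x3 Cartan matrix is
[[2, -1, -1], [-2, 2, 0], [-1, 0, 2]].
The roots have two lengths (squared-length ratio 2:1); the short ones are alpha_{1,3}. The associated Dynkin diagram is a chain of 3 nodes with a double edge at one end; the terminal node there is the unique long simple root (C_3), so the type is C_3 (the algebra sp(6)).

C_3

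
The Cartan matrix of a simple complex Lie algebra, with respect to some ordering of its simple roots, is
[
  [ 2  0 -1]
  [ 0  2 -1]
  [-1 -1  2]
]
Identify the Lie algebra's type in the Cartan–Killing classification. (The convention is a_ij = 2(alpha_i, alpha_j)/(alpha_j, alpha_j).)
The matrix has rank 3 with 2's on the diagonal. Reading the off-diagonal entries as Dynkin edges (a single edge where a_ij = a_ji = -1; a double or triple edge where a_ij * a_ji = 2 or 3), the diagram is a chain of 3 nodes with single edges (A_3). One simple-root ordering that puts it in standard form is (alpha_2, alpha_3, alpha_1). So the algebra is type A_3, i.e. sl(4).

type A_3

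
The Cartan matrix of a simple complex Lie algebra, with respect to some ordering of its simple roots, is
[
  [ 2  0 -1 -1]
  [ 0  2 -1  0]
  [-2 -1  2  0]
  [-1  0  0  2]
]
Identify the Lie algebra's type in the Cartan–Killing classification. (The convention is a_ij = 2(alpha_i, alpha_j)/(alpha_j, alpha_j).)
type F_4

The matrix has rank 4 with 2's on the diagonal. Reading the off-diagonal entries as Dynkin edges (a single edge where a_ij = a_ji = -1; a double or triple edge where a_ij * a_ji = 2 or 3), the diagram is a chain of 4 nodes with a double edge between the middle two (F_4). One simple-root ordering that puts it in standard form is (alpha_2, alpha_3, alpha_1, alpha_4). So the algebra is type F_4.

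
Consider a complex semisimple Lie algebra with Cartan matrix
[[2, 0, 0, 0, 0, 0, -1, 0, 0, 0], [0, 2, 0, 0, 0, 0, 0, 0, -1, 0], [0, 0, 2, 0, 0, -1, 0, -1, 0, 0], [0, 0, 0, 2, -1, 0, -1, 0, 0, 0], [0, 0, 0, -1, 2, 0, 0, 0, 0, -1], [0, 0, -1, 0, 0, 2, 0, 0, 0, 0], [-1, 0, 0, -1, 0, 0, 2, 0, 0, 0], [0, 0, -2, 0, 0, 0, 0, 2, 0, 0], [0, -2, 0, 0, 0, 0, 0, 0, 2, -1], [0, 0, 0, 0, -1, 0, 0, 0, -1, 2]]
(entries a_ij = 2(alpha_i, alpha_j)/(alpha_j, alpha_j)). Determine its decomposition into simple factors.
The diagram associated to this matrix has two connected components: the simple roots {alpha_1, alpha_2, alpha_4, alpha_5, alpha_7, alpha_9, alpha_10} form a chain of 7 nodes with a double edge at one end; the terminal node there is the unique short simple root (B_7), and {alpha_3, alpha_6, alpha_8} form a chain of 3 nodes with a double edge at one end; the terminal node there is the unique long simple root (C_3). A semisimple Lie algebra decomposes uniquely as the direct sum of simple ideals, one per connected component of its Dynkin diagram, so g ≅ B_7 ⊕ C_3 (dimension 105 + 21 = 126).

B_7 (so(15)) + C_3 (sp(6))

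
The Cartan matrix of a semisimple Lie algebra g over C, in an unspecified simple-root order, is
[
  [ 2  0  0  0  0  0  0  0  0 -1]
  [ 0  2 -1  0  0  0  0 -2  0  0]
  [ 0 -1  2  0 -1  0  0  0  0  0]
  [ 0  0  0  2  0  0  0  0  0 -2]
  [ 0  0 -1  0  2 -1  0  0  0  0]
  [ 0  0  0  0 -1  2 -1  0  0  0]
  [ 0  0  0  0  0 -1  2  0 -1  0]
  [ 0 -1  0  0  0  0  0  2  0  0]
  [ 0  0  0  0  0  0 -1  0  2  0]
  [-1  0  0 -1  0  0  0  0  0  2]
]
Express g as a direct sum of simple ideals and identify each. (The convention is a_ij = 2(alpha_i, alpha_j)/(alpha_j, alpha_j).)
The diagram associated to this matrix has two connected components: the simple roots {alpha_2, alpha_3, alpha_5, alpha_6, alpha_7, alpha_8, alpha_9} form a chain of 7 nodes with a double edge at one end; the terminal node there is the unique short simple root (B_7), and {alpha_1, alpha_4, alpha_10} form a chain of 3 nodes with a double edge at one end; the terminal node there is the unique long simple root (C_3). A semisimple Lie algebra decomposes uniquely as the direct sum of simple ideals, one per connected component of its Dynkin diagram, so g ≅ B_7 ⊕ C_3 (dimension 105 + 21 = 126).

B7 + C3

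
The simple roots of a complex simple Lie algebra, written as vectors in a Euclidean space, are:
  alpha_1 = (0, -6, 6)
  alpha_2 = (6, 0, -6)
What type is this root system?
Compute the Cartan integers a_ij = 2(alpha_i, alpha_j)/(alpha_j, alpha_j); the resulting 2x2 Cartan matrix is
[[2, -1], [-1, 2]].
All simple roots have the same length, so the diagram is simply laced. The associated Dynkin diagram is a chain of 2 nodes with single edges (A_2), so the type is A_2 (the algebra sl(3)).

A_2 (sl(3))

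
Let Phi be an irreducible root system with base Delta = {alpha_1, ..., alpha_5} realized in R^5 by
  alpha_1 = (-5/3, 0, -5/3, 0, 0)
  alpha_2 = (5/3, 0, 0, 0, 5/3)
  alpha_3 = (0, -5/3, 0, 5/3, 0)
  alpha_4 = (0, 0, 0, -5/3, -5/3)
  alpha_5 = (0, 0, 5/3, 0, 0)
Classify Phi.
B_5 (so(11))

Compute the Cartan integers a_ij = 2(alpha_i, alpha_j)/(alpha_j, alpha_j); the resulting 5x5 Cartan matrix is
[[2, -1, 0, 0, -2], [-1, 2, 0, -1, 0], [0, 0, 2, -1, 0], [0, -1, -1, 2, 0], [-1, 0, 0, 0, 2]].
The roots have two lengths (squared-length ratio 2:1); the short ones are alpha_{5}. The associated Dynkin diagram is a chain of 5 nodes with a double edge at one end; the terminal node there is the unique short simple root (B_5), so the type is B_5 (the algebra so(11)).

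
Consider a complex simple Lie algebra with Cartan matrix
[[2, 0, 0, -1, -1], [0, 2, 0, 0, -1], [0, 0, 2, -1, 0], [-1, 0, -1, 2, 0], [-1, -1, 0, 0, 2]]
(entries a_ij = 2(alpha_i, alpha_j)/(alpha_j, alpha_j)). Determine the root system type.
The matrix has rank 5 with 2's on the diagonal. Reading the off-diagonal entries as Dynkin edges (a single edge where a_ij = a_ji = -1; a double or triple edge where a_ij * a_ji = 2 or 3), the diagram is a chain of 5 nodes with single edges (A_5). One simple-root ordering that puts it in standard form is (alpha_2, alpha_5, alpha_1, alpha_4, alpha_3). So the algebra is type A_5, i.e. sl(6).

A_5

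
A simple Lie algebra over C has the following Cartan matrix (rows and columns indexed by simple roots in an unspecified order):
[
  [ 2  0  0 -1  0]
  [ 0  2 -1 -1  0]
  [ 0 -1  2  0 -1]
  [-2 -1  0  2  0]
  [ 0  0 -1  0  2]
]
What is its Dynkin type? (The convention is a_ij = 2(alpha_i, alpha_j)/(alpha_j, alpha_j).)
B5

The matrix has rank 5 with 2's on the diagonal. Reading the off-diagonal entries as Dynkin edges (a single edge where a_ij = a_ji = -1; a double or triple edge where a_ij * a_ji = 2 or 3), the diagram is a chain of 5 nodes with a double edge at one end; the terminal node there is the unique short simple root (B_5). One simple-root ordering that puts it in standard form is (alpha_5, alpha_3, alpha_2, alpha_4, alpha_1). So the algebra is type B_5, i.e. so(11).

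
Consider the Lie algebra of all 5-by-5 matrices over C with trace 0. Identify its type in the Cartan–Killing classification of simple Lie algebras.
This is sl(5), which has dimension 5^2 - 1 = 24 and rank 5 - 1 = 4 (a Cartan subalgebra is the diagonal traceless matrices). In the classification of classical Lie algebras, the special linear algebra sl(n+1) has type A_n; here n = 4, so the Dynkin diagram is a chain of 4 nodes with single edges (A_4). Hence the type is A_4.

A_4 (sl(5))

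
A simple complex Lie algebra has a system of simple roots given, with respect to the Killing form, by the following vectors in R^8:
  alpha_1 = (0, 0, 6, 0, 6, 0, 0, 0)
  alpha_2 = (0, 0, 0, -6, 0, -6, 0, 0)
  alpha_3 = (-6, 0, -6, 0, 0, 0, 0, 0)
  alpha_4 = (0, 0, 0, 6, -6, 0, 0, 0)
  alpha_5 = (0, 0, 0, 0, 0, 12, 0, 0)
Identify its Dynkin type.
C_5

Compute the Cartan integers a_ij = 2(alpha_i, alpha_j)/(alpha_j, alpha_j); the resulting 5x5 Cartan matrix is
[[2, 0, -1, -1, 0], [0, 2, 0, -1, -1], [-1, 0, 2, 0, 0], [-1, -1, 0, 2, 0], [0, -2, 0, 0, 2]].
The roots have two lengths (squared-length ratio 2:1); the short ones are alpha_{1,2,3,4}. The associated Dynkin diagram is a chain of 5 nodes with a double edge at one end; the terminal node there is the unique long simple root (C_5), so the type is C_5 (the algebra sp(10)).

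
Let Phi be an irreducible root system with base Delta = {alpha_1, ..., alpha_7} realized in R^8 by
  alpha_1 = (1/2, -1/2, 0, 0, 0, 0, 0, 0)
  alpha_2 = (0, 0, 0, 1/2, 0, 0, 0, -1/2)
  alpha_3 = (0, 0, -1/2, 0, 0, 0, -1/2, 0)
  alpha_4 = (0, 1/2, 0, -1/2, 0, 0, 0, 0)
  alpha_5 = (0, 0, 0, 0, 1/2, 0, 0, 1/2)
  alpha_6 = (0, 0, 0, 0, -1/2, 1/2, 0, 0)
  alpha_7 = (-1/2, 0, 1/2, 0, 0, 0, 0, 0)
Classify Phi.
Compute the Cartan integers a_ij = 2(alpha_i, alpha_j)/(alpha_j, alpha_j); the resulting 7x7 Cartan matrix is
[[2, 0, 0, -1, 0, 0, -1], [0, 2, 0, -1, -1, 0, 0], [0, 0, 2, 0, 0, 0, -1], [-1, -1, 0, 2, 0, 0, 0], [0, -1, 0, 0, 2, -1, 0], [0, 0, 0, 0, -1, 2, 0], [-1, 0, -1, 0, 0, 0, 2]].
All simple roots have the same length, so the diagram is simply laced. The associated Dynkin diagram is a chain of 7 nodes with single edges (A_7), so the type is A_7 (the algebra sl(8)).

A_7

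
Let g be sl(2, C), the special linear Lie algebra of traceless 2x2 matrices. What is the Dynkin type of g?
This is sl(2), which has dimension 2^2 - 1 = 3 and rank 2 - 1 = 1 (a Cartan subalgebra is the diagonal traceless matrices). In the classification of classical Lie algebras, the special linear algebra sl(n+1) has type A_n; here n = 1, so the Dynkin diagram is a chain of 1 nodes with single edges (A_1). Hence the type is A_1.

A_1 (sl(2))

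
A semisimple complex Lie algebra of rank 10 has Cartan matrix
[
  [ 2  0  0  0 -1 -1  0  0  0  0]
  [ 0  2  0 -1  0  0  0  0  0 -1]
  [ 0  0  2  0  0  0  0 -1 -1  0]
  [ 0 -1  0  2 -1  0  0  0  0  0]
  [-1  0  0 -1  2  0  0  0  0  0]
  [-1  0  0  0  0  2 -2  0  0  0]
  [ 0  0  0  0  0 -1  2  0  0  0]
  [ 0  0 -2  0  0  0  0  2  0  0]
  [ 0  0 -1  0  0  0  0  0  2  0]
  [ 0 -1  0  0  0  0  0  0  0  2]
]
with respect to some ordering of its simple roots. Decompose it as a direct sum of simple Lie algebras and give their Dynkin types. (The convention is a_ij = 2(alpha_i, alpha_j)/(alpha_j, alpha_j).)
The diagram associated to this matrix has two connected components: the simple roots {alpha_1, alpha_2, alpha_4, alpha_5, alpha_6, alpha_7, alpha_10} form a chain of 7 nodes with a double edge at one end; the terminal node there is the unique short simple root (B_7), and {alpha_3, alpha_8, alpha_9} form a chain of 3 nodes with a double edge at one end; the terminal node there is the unique long simple root (C_3). A semisimple Lie algebra decomposes uniquely as the direct sum of simple ideals, one per connected component of its Dynkin diagram, so g ≅ B_7 ⊕ C_3 (dimension 105 + 21 = 126).

B_7 + C_3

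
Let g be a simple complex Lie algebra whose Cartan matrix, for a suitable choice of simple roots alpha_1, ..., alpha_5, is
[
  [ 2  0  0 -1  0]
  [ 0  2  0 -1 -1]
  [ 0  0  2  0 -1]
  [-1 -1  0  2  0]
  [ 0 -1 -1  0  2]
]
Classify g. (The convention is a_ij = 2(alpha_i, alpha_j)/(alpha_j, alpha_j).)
The matrix has rank 5 with 2's on the diagonal. Reading the off-diagonal entries as Dynkin edges (a single edge where a_ij = a_ji = -1; a double or triple edge where a_ij * a_ji = 2 or 3), the diagram is a chain of 5 nodes with single edges (A_5). One simple-root ordering that puts it in standard form is (alpha_3, alpha_5, alpha_2, alpha_4, alpha_1). So the algebra is type A_5, i.e. sl(6).

A_5 (sl(6))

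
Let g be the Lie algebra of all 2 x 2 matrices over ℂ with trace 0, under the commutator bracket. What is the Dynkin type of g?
type A_1

This is sl(2), which has dimension 2^2 - 1 = 3 and rank 2 - 1 = 1 (a Cartan subalgebra is the diagonal traceless matrices). In the classification of classical Lie algebras, the special linear algebra sl(n+1) has type A_n; here n = 1, so the Dynkin diagram is a chain of 1 nodes with single edges (A_1). Hence the type is A_1.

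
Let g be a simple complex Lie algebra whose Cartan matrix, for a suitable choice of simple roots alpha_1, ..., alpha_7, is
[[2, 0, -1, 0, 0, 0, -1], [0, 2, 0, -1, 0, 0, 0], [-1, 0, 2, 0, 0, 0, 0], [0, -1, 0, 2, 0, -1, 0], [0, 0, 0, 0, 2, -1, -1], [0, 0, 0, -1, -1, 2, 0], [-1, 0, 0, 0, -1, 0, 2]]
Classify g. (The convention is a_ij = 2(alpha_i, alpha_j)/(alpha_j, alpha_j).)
The matrix has rank 7 with 2's on the diagonal. Reading the off-diagonal entries as Dynkin edges (a single edge where a_ij = a_ji = -1; a double or triple edge where a_ij * a_ji = 2 or 3), the diagram is a chain of 7 nodes with single edges (A_7). One simple-root ordering that puts it in standard form is (alpha_2, alpha_4, alpha_6, alpha_5, alpha_7, alpha_1, alpha_3). So the algebra is type A_7, i.e. sl(8).

A7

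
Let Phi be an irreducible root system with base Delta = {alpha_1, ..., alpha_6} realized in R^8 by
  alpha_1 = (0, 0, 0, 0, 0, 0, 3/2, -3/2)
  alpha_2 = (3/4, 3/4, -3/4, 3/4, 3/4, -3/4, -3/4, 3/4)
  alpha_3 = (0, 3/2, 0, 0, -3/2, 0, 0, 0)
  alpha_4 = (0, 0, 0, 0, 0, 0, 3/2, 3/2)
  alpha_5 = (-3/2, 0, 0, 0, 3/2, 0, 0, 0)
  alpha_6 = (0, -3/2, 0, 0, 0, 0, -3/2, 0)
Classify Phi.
E_6

Compute the Cartan integers a_ij = 2(alpha_i, alpha_j)/(alpha_j, alpha_j); the resulting 6x6 Cartan matrix is
[[2, -1, 0, 0, 0, -1], [-1, 2, 0, 0, 0, 0], [0, 0, 2, 0, -1, -1], [0, 0, 0, 2, 0, -1], [0, 0, -1, 0, 2, 0], [-1, 0, -1, -1, 0, 2]].
All simple roots have the same length, so the diagram is simply laced. The associated Dynkin diagram is a chain of 5 nodes with one extra node attached to the third node from one end (E_6), so the type is E_6.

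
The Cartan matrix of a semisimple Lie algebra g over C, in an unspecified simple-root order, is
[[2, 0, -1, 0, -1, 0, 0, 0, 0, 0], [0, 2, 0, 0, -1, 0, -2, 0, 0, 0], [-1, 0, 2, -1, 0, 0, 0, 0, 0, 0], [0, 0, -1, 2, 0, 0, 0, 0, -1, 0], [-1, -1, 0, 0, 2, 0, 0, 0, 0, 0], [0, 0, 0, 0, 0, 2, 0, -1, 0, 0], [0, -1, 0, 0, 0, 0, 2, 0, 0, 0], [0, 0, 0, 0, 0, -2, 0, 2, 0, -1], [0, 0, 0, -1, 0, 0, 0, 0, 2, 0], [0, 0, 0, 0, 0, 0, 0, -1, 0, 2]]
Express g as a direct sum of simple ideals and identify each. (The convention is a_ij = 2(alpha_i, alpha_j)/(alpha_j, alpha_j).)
B_3 (so(7)) ⊕ B_7 (so(15))

The diagram associated to this matrix has two connected components: the simple roots {alpha_6, alpha_8, alpha_10} form a chain of 3 nodes with a double edge at one end; the terminal node there is the unique short simple root (B_3), and {alpha_1, alpha_2, alpha_3, alpha_4, alpha_5, alpha_7, alpha_9} form a chain of 7 nodes with a double edge at one end; the terminal node there is the unique short simple root (B_7). A semisimple Lie algebra decomposes uniquely as the direct sum of simple ideals, one per connected component of its Dynkin diagram, so g ≅ B_3 ⊕ B_7 (dimension 21 + 105 = 126).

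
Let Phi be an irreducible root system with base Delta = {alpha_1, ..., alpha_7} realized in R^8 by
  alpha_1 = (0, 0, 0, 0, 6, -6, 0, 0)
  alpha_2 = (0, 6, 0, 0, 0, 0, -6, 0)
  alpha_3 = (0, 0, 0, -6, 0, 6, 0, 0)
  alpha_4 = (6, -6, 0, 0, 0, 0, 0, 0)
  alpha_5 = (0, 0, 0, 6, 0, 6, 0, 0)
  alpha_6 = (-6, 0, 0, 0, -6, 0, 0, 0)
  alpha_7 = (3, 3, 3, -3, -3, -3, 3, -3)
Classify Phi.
Compute the Cartan integers a_ij = 2(alpha_i, alpha_j)/(alpha_j, alpha_j); the resulting 7x7 Cartan matrix is
[[2, 0, -1, 0, -1, -1, 0], [0, 2, 0, -1, 0, 0, 0], [-1, 0, 2, 0, 0, 0, 0], [0, -1, 0, 2, 0, -1, 0], [-1, 0, 0, 0, 2, 0, -1], [-1, 0, 0, -1, 0, 2, 0], [0, 0, 0, 0, -1, 0, 2]].
All simple roots have the same length, so the diagram is simply laced. The associated Dynkin diagram is a chain of 6 nodes with one extra node attached to the third node from one end (E_7), so the type is E_7.

E_7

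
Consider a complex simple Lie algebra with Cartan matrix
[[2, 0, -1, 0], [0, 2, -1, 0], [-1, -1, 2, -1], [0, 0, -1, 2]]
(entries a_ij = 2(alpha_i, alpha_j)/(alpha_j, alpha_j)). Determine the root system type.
type D_4

The matrix has rank 4 with 2's on the diagonal. Reading the off-diagonal entries as Dynkin edges (a single edge where a_ij = a_ji = -1; a double or triple edge where a_ij * a_ji = 2 or 3), the diagram is a chain of 2 nodes with a fork of two nodes at one end (D_4). One simple-root ordering that puts it in standard form is (alpha_2, alpha_3, alpha_1, alpha_4). So the algebra is type D_4, i.e. so(8).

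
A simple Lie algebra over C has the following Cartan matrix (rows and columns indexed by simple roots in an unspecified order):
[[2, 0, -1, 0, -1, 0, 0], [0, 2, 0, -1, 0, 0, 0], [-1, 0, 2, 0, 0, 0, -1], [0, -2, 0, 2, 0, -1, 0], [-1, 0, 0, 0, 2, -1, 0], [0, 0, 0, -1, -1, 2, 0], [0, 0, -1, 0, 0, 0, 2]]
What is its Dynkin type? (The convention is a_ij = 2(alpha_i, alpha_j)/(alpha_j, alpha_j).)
The matrix has rank 7 with 2's on the diagonal. Reading the off-diagonal entries as Dynkin edges (a single edge where a_ij = a_ji = -1; a double or triple edge where a_ij * a_ji = 2 or 3), the diagram is a chain of 7 nodes with a double edge at one end; the terminal node there is the unique short simple root (B_7). One simple-root ordering that puts it in standard form is (alpha_7, alpha_3, alpha_1, alpha_5, alpha_6, alpha_4, alpha_2). So the algebra is type B_7, i.e. so(15).

B_7 (so(15))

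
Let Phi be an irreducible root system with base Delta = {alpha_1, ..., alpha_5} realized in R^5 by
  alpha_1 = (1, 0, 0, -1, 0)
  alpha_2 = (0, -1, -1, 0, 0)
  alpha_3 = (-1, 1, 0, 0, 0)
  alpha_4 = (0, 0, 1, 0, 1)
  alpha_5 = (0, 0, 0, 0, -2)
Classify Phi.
Compute the Cartan integers a_ij = 2(alpha_i, alpha_j)/(alpha_j, alpha_j); the resulting 5x5 Cartan matrix is
[[2, 0, -1, 0, 0], [0, 2, -1, -1, 0], [-1, -1, 2, 0, 0], [0, -1, 0, 2, -1], [0, 0, 0, -2, 2]].
The roots have two lengths (squared-length ratio 2:1); the short ones are alpha_{1,2,3,4}. The associated Dynkin diagram is a chain of 5 nodes with a double edge at one end; the terminal node there is the unique long simple root (C_5), so the type is C_5 (the algebra sp(10)).

C5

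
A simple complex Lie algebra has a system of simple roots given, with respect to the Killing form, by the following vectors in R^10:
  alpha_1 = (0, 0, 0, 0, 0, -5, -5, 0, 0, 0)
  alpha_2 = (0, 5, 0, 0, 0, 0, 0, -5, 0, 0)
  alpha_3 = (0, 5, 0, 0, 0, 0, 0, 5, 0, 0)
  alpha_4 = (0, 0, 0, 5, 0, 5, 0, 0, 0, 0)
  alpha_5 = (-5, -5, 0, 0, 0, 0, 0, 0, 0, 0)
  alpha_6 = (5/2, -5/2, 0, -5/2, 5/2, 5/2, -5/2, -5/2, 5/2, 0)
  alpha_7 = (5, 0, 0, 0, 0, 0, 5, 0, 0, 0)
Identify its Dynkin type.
Compute the Cartan integers a_ij = 2(alpha_i, alpha_j)/(alpha_j, alpha_j); the resulting 7x7 Cartan matrix is
[[2, 0, 0, -1, 0, 0, -1], [0, 2, 0, 0, -1, 0, 0], [0, 0, 2, 0, -1, -1, 0], [-1, 0, 0, 2, 0, 0, 0], [0, -1, -1, 0, 2, 0, -1], [0, 0, -1, 0, 0, 2, 0], [-1, 0, 0, 0, -1, 0, 2]].
All simple roots have the same length, so the diagram is simply laced. The associated Dynkin diagram is a chain of 6 nodes with one extra node attached to the third node from one end (E_7), so the type is E_7.

E_7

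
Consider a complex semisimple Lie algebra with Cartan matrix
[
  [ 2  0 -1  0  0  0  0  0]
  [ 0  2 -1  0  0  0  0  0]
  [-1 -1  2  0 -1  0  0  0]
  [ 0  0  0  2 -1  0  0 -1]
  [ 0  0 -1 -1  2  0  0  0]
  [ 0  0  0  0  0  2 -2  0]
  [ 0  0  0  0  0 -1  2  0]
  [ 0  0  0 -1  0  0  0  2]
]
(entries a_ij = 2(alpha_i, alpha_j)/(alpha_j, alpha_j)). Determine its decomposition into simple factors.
The diagram associated to this matrix has two connected components: the simple roots {alpha_6, alpha_7} form a chain of 2 nodes with a double edge at one end; the terminal node there is the unique short simple root (B_2), and {alpha_1, alpha_2, alpha_3, alpha_4, alpha_5, alpha_8} form a chain of 4 nodes with a fork of two nodes at one end (D_6). A semisimple Lie algebra decomposes uniquely as the direct sum of simple ideals, one per connected component of its Dynkin diagram, so g ≅ B_2 ⊕ D_6 (dimension 10 + 66 = 76).

B_2 (so(5)) + D_6 (so(12))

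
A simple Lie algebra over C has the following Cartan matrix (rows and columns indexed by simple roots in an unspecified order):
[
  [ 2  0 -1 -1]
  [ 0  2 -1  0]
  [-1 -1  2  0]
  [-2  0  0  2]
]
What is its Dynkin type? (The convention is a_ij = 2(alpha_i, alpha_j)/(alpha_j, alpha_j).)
The matrix has rank 4 with 2's on the diagonal. Reading the off-diagonal entries as Dynkin edges (a single edge where a_ij = a_ji = -1; a double or triple edge where a_ij * a_ji = 2 or 3), the diagram is a chain of 4 nodes with a double edge at one end; the terminal node there is the unique long simple root (C_4). One simple-root ordering that puts it in standard form is (alpha_2, alpha_3, alpha_1, alpha_4). So the algebra is type C_4, i.e. sp(8).

C_4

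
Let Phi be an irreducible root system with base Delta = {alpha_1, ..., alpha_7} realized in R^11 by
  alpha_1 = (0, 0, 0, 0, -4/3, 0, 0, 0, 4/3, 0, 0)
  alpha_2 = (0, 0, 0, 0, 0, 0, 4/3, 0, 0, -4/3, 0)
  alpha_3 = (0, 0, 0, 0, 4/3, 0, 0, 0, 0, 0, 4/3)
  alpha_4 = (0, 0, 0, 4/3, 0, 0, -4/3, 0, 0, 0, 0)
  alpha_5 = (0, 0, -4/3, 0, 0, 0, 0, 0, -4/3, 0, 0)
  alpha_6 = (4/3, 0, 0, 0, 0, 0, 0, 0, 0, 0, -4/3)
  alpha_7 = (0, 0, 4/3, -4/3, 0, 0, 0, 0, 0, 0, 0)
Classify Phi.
A_7

Compute the Cartan integers a_ij = 2(alpha_i, alpha_j)/(alpha_j, alpha_j); the resulting 7x7 Cartan matrix is
[[2, 0, -1, 0, -1, 0, 0], [0, 2, 0, -1, 0, 0, 0], [-1, 0, 2, 0, 0, -1, 0], [0, -1, 0, 2, 0, 0, -1], [-1, 0, 0, 0, 2, 0, -1], [0, 0, -1, 0, 0, 2, 0], [0, 0, 0, -1, -1, 0, 2]].
All simple roots have the same length, so the diagram is simply laced. The associated Dynkin diagram is a chain of 7 nodes with single edges (A_7), so the type is A_7 (the algebra sl(8)).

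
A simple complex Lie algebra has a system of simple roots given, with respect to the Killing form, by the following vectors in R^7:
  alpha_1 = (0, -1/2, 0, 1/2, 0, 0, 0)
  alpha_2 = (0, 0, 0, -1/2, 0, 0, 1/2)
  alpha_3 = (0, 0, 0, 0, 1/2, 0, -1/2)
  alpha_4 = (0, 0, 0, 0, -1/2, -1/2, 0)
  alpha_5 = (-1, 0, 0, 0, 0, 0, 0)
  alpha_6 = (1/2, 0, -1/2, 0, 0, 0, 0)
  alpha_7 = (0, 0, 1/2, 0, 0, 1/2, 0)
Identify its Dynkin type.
C_7 (sp(14))

Compute the Cartan integers a_ij = 2(alpha_i, alpha_j)/(alpha_j, alpha_j); the resulting 7x7 Cartan matrix is
[[2, -1, 0, 0, 0, 0, 0], [-1, 2, -1, 0, 0, 0, 0], [0, -1, 2, -1, 0, 0, 0], [0, 0, -1, 2, 0, 0, -1], [0, 0, 0, 0, 2, -2, 0], [0, 0, 0, 0, -1, 2, -1], [0, 0, 0, -1, 0, -1, 2]].
The roots have two lengths (squared-length ratio 2:1); the short ones are alpha_{1,2,3,4,6,7}. The associated Dynkin diagram is a chain of 7 nodes with a double edge at one end; the terminal node there is the unique long simple root (C_7), so the type is C_7 (the algebra sp(14)).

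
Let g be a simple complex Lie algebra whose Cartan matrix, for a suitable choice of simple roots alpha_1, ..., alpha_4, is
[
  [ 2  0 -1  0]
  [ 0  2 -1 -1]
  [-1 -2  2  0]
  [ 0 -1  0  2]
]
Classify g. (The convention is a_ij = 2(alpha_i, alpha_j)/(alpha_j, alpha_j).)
type F_4

The matrix has rank 4 with 2's on the diagonal. Reading the off-diagonal entries as Dynkin edges (a single edge where a_ij = a_ji = -1; a double or triple edge where a_ij * a_ji = 2 or 3), the diagram is a chain of 4 nodes with a double edge between the middle two (F_4). One simple-root ordering that puts it in standard form is (alpha_1, alpha_3, alpha_2, alpha_4). So the algebra is type F_4.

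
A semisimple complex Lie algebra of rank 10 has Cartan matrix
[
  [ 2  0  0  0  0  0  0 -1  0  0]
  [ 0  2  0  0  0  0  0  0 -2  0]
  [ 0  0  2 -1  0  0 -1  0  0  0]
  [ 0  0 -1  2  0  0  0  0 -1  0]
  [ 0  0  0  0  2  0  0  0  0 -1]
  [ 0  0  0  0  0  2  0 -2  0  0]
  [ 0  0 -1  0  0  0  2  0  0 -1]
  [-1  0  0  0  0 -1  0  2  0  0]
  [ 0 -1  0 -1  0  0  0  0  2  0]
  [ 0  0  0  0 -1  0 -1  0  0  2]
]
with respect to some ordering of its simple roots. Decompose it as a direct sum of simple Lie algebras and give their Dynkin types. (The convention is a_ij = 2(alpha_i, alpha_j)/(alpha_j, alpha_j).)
The diagram associated to this matrix has two connected components: the simple roots {alpha_1, alpha_6, alpha_8} form a chain of 3 nodes with a double edge at one end; the terminal node there is the unique long simple root (C_3), and {alpha_2, alpha_3, alpha_4, alpha_5, alpha_7, alpha_9, alpha_10} form a chain of 7 nodes with a double edge at one end; the terminal node there is the unique long simple root (C_7). A semisimple Lie algebra decomposes uniquely as the direct sum of simple ideals, one per connected component of its Dynkin diagram, so g ≅ C_3 ⊕ C_7 (dimension 21 + 105 = 126).

C3 ⊕ C7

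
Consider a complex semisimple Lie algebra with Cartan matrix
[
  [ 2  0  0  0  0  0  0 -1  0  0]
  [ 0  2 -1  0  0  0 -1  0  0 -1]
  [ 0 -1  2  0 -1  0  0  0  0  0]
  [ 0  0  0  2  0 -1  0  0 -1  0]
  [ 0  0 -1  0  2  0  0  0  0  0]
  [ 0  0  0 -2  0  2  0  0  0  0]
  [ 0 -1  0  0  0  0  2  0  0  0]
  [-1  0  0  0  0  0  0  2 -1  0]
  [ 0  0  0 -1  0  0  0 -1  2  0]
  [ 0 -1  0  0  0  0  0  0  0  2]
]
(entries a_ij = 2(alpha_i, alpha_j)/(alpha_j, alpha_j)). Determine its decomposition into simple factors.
type C_5 ⊕ type D_5

The diagram associated to this matrix has two connected components: the simple roots {alpha_1, alpha_4, alpha_6, alpha_8, alpha_9} form a chain of 5 nodes with a double edge at one end; the terminal node there is the unique long simple root (C_5), and {alpha_2, alpha_3, alpha_5, alpha_7, alpha_10} form a chain of 3 nodes with a fork of two nodes at one end (D_5). A semisimple Lie algebra decomposes uniquely as the direct sum of simple ideals, one per connected component of its Dynkin diagram, so g ≅ C_5 ⊕ D_5 (dimension 55 + 45 = 100).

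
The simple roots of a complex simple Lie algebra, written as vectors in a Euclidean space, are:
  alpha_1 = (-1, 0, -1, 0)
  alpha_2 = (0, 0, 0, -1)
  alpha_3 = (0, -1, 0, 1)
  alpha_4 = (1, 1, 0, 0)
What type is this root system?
B_4

Compute the Cartan integers a_ij = 2(alpha_i, alpha_j)/(alpha_j, alpha_j); the resulting 4x4 Cartan matrix is
[[2, 0, 0, -1], [0, 2, -1, 0], [0, -2, 2, -1], [-1, 0, -1, 2]].
The roots have two lengths (squared-length ratio 2:1); the short ones are alpha_{2}. The associated Dynkin diagram is a chain of 4 nodes with a double edge at one end; the terminal node there is the unique short simple root (B_4), so the type is B_4 (the algebra so(9)).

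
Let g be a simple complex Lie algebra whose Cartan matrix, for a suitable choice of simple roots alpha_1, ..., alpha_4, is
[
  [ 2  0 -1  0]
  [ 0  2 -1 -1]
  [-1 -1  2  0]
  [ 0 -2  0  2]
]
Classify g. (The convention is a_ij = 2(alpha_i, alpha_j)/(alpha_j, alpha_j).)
The matrix has rank 4 with 2's on the diagonal. Reading the off-diagonal entries as Dynkin edges (a single edge where a_ij = a_ji = -1; a double or triple edge where a_ij * a_ji = 2 or 3), the diagram is a chain of 4 nodes with a double edge at one end; the terminal node there is the unique long simple root (C_4). One simple-root ordering that puts it in standard form is (alpha_1, alpha_3, alpha_2, alpha_4). So the algebra is type C_4, i.e. sp(8).

C_4 (sp(8))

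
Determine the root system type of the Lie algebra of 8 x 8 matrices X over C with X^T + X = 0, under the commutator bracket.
This is so(8) with 8 even, which has dimension 8(8-1)/2 = 28 and rank 8/2 = 4. In the classification of classical Lie algebras, the orthogonal algebra so(2n) in an even number of variables has type D_n; here n = 4, so the Dynkin diagram is a chain of 2 nodes with a fork of two nodes at one end (D_4). Hence the type is D_4.

type D_4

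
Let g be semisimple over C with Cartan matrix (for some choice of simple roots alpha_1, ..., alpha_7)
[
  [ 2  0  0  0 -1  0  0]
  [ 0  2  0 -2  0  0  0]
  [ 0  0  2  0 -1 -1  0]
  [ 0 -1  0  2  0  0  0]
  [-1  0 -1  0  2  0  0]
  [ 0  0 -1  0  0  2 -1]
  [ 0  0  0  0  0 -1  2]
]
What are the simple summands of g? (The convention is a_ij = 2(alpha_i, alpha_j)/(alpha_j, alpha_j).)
The diagram associated to this matrix has two connected components: the simple roots {alpha_1, alpha_3, alpha_5, alpha_6, alpha_7} form a chain of 5 nodes with single edges (A_5), and {alpha_2, alpha_4} form a chain of 2 nodes with a double edge at one end; the terminal node there is the unique short simple root (B_2). A semisimple Lie algebra decomposes uniquely as the direct sum of simple ideals, one per connected component of its Dynkin diagram, so g ≅ A_5 ⊕ B_2 (dimension 35 + 10 = 45).

type A_5 + type B_2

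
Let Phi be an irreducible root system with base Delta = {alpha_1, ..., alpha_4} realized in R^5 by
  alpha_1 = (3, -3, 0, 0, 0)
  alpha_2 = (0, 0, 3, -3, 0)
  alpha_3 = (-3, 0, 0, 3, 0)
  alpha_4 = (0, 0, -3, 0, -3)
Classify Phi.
Compute the Cartan integers a_ij = 2(alpha_i, alpha_j)/(alpha_j, alpha_j); the resulting 4x4 Cartan matrix is
[[2, 0, -1, 0], [0, 2, -1, -1], [-1, -1, 2, 0], [0, -1, 0, 2]].
All simple roots have the same length, so the diagram is simply laced. The associated Dynkin diagram is a chain of 4 nodes with single edges (A_4), so the type is A_4 (the algebra sl(5)).

A_4 (sl(5))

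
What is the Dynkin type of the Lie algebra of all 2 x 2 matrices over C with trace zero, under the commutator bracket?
This is sl(2), which has dimension 2^2 - 1 = 3 and rank 2 - 1 = 1 (a Cartan subalgebra is the diagonal traceless matrices). In the classification of classical Lie algebras, the special linear algebra sl(n+1) has type A_n; here n = 1, so the Dynkin diagram is a chain of 1 nodes with single edges (A_1). Hence the type is A_1.

type A_1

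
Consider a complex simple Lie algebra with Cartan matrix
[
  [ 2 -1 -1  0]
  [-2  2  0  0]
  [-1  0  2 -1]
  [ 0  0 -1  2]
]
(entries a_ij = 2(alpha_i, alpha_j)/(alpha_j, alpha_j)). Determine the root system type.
The matrix has rank 4 with 2's on the diagonal. Reading the off-diagonal entries as Dynkin edges (a single edge where a_ij = a_ji = -1; a double or triple edge where a_ij * a_ji = 2 or 3), the diagram is a chain of 4 nodes with a double edge at one end; the terminal node there is the unique long simple root (C_4). One simple-root ordering that puts it in standard form is (alpha_4, alpha_3, alpha_1, alpha_2). So the algebra is type C_4, i.e. sp(8).

C_4 (sp(8))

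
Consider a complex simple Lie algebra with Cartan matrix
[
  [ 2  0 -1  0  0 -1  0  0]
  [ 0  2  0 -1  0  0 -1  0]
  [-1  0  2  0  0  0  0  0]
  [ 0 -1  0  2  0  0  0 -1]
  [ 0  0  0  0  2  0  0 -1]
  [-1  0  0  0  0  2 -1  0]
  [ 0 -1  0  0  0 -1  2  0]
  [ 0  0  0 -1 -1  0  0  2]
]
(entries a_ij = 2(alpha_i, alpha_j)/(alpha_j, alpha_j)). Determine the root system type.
The matrix has rank 8 with 2's on the diagonal. Reading the off-diagonal entries as Dynkin edges (a single edge where a_ij = a_ji = -1; a double or triple edge where a_ij * a_ji = 2 or 3), the diagram is a chain of 8 nodes with single edges (A_8). One simple-root ordering that puts it in standard form is (alpha_3, alpha_1, alpha_6, alpha_7, alpha_2, alpha_4, alpha_8, alpha_5). So the algebra is type A_8, i.e. sl(9).

A_8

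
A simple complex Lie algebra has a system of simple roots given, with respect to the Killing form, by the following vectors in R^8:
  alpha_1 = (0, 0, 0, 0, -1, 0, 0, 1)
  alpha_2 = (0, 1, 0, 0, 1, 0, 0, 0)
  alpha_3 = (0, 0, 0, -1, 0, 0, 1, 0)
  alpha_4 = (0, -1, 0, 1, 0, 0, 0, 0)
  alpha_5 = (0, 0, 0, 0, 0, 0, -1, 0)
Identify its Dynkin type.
Compute the Cartan integers a_ij = 2(alpha_i, alpha_j)/(alpha_j, alpha_j); the resulting 5x5 Cartan matrix is
[[2, -1, 0, 0, 0], [-1, 2, 0, -1, 0], [0, 0, 2, -1, -2], [0, -1, -1, 2, 0], [0, 0, -1, 0, 2]].
The roots have two lengths (squared-length ratio 2:1); the short ones are alpha_{5}. The associated Dynkin diagram is a chain of 5 nodes with a double edge at one end; the terminal node there is the unique short simple root (B_5), so the type is B_5 (the algebra so(11)).

B_5 (so(11))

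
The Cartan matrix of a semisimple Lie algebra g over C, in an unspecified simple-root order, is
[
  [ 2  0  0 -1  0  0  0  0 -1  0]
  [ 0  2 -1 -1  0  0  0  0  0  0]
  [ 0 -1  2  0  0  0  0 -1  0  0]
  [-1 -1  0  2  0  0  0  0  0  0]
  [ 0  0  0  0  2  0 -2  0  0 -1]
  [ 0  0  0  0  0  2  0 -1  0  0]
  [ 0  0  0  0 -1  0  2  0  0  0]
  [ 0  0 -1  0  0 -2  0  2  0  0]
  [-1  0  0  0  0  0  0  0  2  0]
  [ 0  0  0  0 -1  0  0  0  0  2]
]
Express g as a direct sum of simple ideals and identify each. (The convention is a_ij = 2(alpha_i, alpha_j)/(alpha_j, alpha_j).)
type B_3 + type B_7

The diagram associated to this matrix has two connected components: the simple roots {alpha_5, alpha_7, alpha_10} form a chain of 3 nodes with a double edge at one end; the terminal node there is the unique short simple root (B_3), and {alpha_1, alpha_2, alpha_3, alpha_4, alpha_6, alpha_8, alpha_9} form a chain of 7 nodes with a double edge at one end; the terminal node there is the unique short simple root (B_7). A semisimple Lie algebra decomposes uniquely as the direct sum of simple ideals, one per connected component of its Dynkin diagram, so g ≅ B_3 ⊕ B_7 (dimension 21 + 105 = 126).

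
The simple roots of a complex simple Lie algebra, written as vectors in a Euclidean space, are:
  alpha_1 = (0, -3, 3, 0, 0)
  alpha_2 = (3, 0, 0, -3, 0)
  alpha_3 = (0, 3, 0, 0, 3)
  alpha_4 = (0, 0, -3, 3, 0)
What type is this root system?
Compute the Cartan integers a_ij = 2(alpha_i, alpha_j)/(alpha_j, alpha_j); the resulting 4x4 Cartan matrix is
[[2, 0, -1, -1], [0, 2, 0, -1], [-1, 0, 2, 0], [-1, -1, 0, 2]].
All simple roots have the same length, so the diagram is simply laced. The associated Dynkin diagram is a chain of 4 nodes with single edges (A_4), so the type is A_4 (the algebra sl(5)).

A_4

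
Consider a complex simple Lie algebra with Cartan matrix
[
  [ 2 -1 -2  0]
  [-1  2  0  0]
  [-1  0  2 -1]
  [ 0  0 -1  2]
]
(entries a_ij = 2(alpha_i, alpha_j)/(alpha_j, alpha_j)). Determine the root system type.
type F_4

The matrix has rank 4 with 2's on the diagonal. Reading the off-diagonal entries as Dynkin edges (a single edge where a_ij = a_ji = -1; a double or triple edge where a_ij * a_ji = 2 or 3), the diagram is a chain of 4 nodes with a double edge between the middle two (F_4). One simple-root ordering that puts it in standard form is (alpha_2, alpha_1, alpha_3, alpha_4). So the algebra is type F_4.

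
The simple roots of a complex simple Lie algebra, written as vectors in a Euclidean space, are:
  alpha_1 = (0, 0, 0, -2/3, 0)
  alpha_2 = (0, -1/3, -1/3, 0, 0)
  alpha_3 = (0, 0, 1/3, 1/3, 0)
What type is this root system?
Compute the Cartan integers a_ij = 2(alpha_i, alpha_j)/(alpha_j, alpha_j); the resulting 3x3 Cartan matrix is
[[2, 0, -2], [0, 2, -1], [-1, -1, 2]].
The roots have two lengths (squared-length ratio 2:1); the short ones are alpha_{2,3}. The associated Dynkin diagram is a chain of 3 nodes with a double edge at one end; the terminal node there is the unique long simple root (C_3), so the type is C_3 (the algebra sp(6)).

C_3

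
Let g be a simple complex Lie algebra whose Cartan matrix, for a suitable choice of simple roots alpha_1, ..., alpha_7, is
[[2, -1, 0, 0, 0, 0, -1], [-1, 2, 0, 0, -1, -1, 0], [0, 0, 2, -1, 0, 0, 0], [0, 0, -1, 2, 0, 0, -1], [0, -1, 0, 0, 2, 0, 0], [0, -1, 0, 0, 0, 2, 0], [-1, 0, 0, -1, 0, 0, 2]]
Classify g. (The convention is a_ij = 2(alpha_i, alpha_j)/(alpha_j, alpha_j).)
The matrix has rank 7 with 2's on the diagonal. Reading the off-diagonal entries as Dynkin edges (a single edge where a_ij = a_ji = -1; a double or triple edge where a_ij * a_ji = 2 or 3), the diagram is a chain of 5 nodes with a fork of two nodes at one end (D_7). One simple-root ordering that puts it in standard form is (alpha_3, alpha_4, alpha_7, alpha_1, alpha_2, alpha_5, alpha_6). So the algebra is type D_7, i.e. so(14).

D7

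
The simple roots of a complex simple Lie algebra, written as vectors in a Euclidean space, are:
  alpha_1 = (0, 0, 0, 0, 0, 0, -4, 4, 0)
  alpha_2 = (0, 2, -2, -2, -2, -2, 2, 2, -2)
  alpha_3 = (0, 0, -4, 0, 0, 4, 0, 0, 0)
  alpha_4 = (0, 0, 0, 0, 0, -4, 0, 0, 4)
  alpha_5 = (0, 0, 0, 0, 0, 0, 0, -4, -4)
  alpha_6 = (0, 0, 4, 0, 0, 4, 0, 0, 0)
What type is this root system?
Compute the Cartan integers a_ij = 2(alpha_i, alpha_j)/(alpha_j, alpha_j); the resulting 6x6 Cartan matrix is
[[2, 0, 0, 0, -1, 0], [0, 2, 0, 0, 0, -1], [0, 0, 2, -1, 0, 0], [0, 0, -1, 2, -1, -1], [-1, 0, 0, -1, 2, 0], [0, -1, 0, -1, 0, 2]].
All simple roots have the same length, so the diagram is simply laced. The associated Dynkin diagram is a chain of 5 nodes with one extra node attached to the third node from one end (E_6), so the type is E_6.

E6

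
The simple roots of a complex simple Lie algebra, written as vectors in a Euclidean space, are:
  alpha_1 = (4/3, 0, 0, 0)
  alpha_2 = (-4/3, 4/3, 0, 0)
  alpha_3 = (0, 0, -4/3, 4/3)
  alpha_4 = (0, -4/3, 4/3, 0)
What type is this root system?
B4

Compute the Cartan integers a_ij = 2(alpha_i, alpha_j)/(alpha_j, alpha_j); the resulting 4x4 Cartan matrix is
[[2, -1, 0, 0], [-2, 2, 0, -1], [0, 0, 2, -1], [0, -1, -1, 2]].
The roots have two lengths (squared-length ratio 2:1); the short ones are alpha_{1}. The associated Dynkin diagram is a chain of 4 nodes with a double edge at one end; the terminal node there is the unique short simple root (B_4), so the type is B_4 (the algebra so(9)).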